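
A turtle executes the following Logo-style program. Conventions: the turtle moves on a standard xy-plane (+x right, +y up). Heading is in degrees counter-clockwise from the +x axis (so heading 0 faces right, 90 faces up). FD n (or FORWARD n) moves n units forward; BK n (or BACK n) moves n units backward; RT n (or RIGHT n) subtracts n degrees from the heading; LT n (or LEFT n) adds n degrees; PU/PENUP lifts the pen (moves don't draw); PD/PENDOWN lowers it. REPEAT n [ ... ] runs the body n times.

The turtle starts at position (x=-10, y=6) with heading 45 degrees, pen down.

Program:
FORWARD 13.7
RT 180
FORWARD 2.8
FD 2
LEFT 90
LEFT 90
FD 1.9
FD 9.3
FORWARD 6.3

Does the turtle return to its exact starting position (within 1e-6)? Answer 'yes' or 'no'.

Executing turtle program step by step:
Start: pos=(-10,6), heading=45, pen down
FD 13.7: (-10,6) -> (-0.313,15.687) [heading=45, draw]
RT 180: heading 45 -> 225
FD 2.8: (-0.313,15.687) -> (-2.293,13.707) [heading=225, draw]
FD 2: (-2.293,13.707) -> (-3.707,12.293) [heading=225, draw]
LT 90: heading 225 -> 315
LT 90: heading 315 -> 45
FD 1.9: (-3.707,12.293) -> (-2.363,13.637) [heading=45, draw]
FD 9.3: (-2.363,13.637) -> (4.213,20.213) [heading=45, draw]
FD 6.3: (4.213,20.213) -> (8.668,24.668) [heading=45, draw]
Final: pos=(8.668,24.668), heading=45, 6 segment(s) drawn

Start position: (-10, 6)
Final position: (8.668, 24.668)
Distance = 26.4; >= 1e-6 -> NOT closed

Answer: no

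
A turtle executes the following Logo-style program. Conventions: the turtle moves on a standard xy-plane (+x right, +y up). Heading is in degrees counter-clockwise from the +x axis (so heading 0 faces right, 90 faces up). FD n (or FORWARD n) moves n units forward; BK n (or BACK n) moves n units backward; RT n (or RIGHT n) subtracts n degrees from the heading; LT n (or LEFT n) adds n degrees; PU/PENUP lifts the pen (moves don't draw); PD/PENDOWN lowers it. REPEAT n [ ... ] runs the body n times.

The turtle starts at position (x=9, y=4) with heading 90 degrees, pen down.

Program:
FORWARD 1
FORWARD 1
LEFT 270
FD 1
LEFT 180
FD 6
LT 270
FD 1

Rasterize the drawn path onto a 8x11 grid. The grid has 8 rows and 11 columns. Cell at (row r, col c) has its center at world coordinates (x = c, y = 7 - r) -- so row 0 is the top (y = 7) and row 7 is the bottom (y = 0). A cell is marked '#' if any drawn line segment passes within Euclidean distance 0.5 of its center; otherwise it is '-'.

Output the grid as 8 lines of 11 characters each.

Answer: ----#------
----#######
---------#-
---------#-
-----------
-----------
-----------
-----------

Derivation:
Segment 0: (9,4) -> (9,5)
Segment 1: (9,5) -> (9,6)
Segment 2: (9,6) -> (10,6)
Segment 3: (10,6) -> (4,6)
Segment 4: (4,6) -> (4,7)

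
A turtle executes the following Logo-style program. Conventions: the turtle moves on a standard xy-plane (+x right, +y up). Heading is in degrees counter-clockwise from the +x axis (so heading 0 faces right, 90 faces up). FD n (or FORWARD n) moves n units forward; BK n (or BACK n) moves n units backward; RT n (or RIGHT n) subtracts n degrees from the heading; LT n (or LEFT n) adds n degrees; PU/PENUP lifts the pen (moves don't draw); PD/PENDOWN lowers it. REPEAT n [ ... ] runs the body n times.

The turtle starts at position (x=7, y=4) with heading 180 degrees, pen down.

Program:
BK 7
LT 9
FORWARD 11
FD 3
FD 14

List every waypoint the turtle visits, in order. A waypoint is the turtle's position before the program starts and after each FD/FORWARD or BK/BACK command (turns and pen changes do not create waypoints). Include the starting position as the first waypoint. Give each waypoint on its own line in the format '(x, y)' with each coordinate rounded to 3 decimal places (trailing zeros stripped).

Executing turtle program step by step:
Start: pos=(7,4), heading=180, pen down
BK 7: (7,4) -> (14,4) [heading=180, draw]
LT 9: heading 180 -> 189
FD 11: (14,4) -> (3.135,2.279) [heading=189, draw]
FD 3: (3.135,2.279) -> (0.172,1.81) [heading=189, draw]
FD 14: (0.172,1.81) -> (-13.655,-0.38) [heading=189, draw]
Final: pos=(-13.655,-0.38), heading=189, 4 segment(s) drawn
Waypoints (5 total):
(7, 4)
(14, 4)
(3.135, 2.279)
(0.172, 1.81)
(-13.655, -0.38)

Answer: (7, 4)
(14, 4)
(3.135, 2.279)
(0.172, 1.81)
(-13.655, -0.38)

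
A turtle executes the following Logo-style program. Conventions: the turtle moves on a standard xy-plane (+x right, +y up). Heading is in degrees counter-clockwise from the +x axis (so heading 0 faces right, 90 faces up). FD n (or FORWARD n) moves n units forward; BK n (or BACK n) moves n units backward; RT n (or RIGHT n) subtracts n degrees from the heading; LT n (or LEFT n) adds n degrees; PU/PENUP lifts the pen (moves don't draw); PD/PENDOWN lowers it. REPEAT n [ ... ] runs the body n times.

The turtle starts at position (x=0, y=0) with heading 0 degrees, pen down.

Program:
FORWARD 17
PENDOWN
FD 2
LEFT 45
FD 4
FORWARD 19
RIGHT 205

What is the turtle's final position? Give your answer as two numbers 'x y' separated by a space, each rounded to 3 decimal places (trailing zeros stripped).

Executing turtle program step by step:
Start: pos=(0,0), heading=0, pen down
FD 17: (0,0) -> (17,0) [heading=0, draw]
PD: pen down
FD 2: (17,0) -> (19,0) [heading=0, draw]
LT 45: heading 0 -> 45
FD 4: (19,0) -> (21.828,2.828) [heading=45, draw]
FD 19: (21.828,2.828) -> (35.263,16.263) [heading=45, draw]
RT 205: heading 45 -> 200
Final: pos=(35.263,16.263), heading=200, 4 segment(s) drawn

Answer: 35.263 16.263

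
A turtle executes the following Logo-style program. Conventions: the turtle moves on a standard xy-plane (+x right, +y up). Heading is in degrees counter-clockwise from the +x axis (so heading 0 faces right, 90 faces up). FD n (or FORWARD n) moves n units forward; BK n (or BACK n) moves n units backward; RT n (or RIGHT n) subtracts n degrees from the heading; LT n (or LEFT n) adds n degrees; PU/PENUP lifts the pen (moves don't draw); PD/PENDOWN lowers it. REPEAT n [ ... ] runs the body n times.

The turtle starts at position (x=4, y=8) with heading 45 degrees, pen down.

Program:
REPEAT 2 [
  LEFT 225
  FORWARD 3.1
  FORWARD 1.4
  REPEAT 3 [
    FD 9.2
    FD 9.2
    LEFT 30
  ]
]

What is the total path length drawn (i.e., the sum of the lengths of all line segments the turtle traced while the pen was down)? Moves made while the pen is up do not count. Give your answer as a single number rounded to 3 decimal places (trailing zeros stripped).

Executing turtle program step by step:
Start: pos=(4,8), heading=45, pen down
REPEAT 2 [
  -- iteration 1/2 --
  LT 225: heading 45 -> 270
  FD 3.1: (4,8) -> (4,4.9) [heading=270, draw]
  FD 1.4: (4,4.9) -> (4,3.5) [heading=270, draw]
  REPEAT 3 [
    -- iteration 1/3 --
    FD 9.2: (4,3.5) -> (4,-5.7) [heading=270, draw]
    FD 9.2: (4,-5.7) -> (4,-14.9) [heading=270, draw]
    LT 30: heading 270 -> 300
    -- iteration 2/3 --
    FD 9.2: (4,-14.9) -> (8.6,-22.867) [heading=300, draw]
    FD 9.2: (8.6,-22.867) -> (13.2,-30.835) [heading=300, draw]
    LT 30: heading 300 -> 330
    -- iteration 3/3 --
    FD 9.2: (13.2,-30.835) -> (21.167,-35.435) [heading=330, draw]
    FD 9.2: (21.167,-35.435) -> (29.135,-40.035) [heading=330, draw]
    LT 30: heading 330 -> 0
  ]
  -- iteration 2/2 --
  LT 225: heading 0 -> 225
  FD 3.1: (29.135,-40.035) -> (26.943,-42.227) [heading=225, draw]
  FD 1.4: (26.943,-42.227) -> (25.953,-43.217) [heading=225, draw]
  REPEAT 3 [
    -- iteration 1/3 --
    FD 9.2: (25.953,-43.217) -> (19.448,-49.722) [heading=225, draw]
    FD 9.2: (19.448,-49.722) -> (12.942,-56.228) [heading=225, draw]
    LT 30: heading 225 -> 255
    -- iteration 2/3 --
    FD 9.2: (12.942,-56.228) -> (10.561,-65.114) [heading=255, draw]
    FD 9.2: (10.561,-65.114) -> (8.18,-74.001) [heading=255, draw]
    LT 30: heading 255 -> 285
    -- iteration 3/3 --
    FD 9.2: (8.18,-74.001) -> (10.561,-82.887) [heading=285, draw]
    FD 9.2: (10.561,-82.887) -> (12.942,-91.774) [heading=285, draw]
    LT 30: heading 285 -> 315
  ]
]
Final: pos=(12.942,-91.774), heading=315, 16 segment(s) drawn

Segment lengths:
  seg 1: (4,8) -> (4,4.9), length = 3.1
  seg 2: (4,4.9) -> (4,3.5), length = 1.4
  seg 3: (4,3.5) -> (4,-5.7), length = 9.2
  seg 4: (4,-5.7) -> (4,-14.9), length = 9.2
  seg 5: (4,-14.9) -> (8.6,-22.867), length = 9.2
  seg 6: (8.6,-22.867) -> (13.2,-30.835), length = 9.2
  seg 7: (13.2,-30.835) -> (21.167,-35.435), length = 9.2
  seg 8: (21.167,-35.435) -> (29.135,-40.035), length = 9.2
  seg 9: (29.135,-40.035) -> (26.943,-42.227), length = 3.1
  seg 10: (26.943,-42.227) -> (25.953,-43.217), length = 1.4
  seg 11: (25.953,-43.217) -> (19.448,-49.722), length = 9.2
  seg 12: (19.448,-49.722) -> (12.942,-56.228), length = 9.2
  seg 13: (12.942,-56.228) -> (10.561,-65.114), length = 9.2
  seg 14: (10.561,-65.114) -> (8.18,-74.001), length = 9.2
  seg 15: (8.18,-74.001) -> (10.561,-82.887), length = 9.2
  seg 16: (10.561,-82.887) -> (12.942,-91.774), length = 9.2
Total = 119.4

Answer: 119.4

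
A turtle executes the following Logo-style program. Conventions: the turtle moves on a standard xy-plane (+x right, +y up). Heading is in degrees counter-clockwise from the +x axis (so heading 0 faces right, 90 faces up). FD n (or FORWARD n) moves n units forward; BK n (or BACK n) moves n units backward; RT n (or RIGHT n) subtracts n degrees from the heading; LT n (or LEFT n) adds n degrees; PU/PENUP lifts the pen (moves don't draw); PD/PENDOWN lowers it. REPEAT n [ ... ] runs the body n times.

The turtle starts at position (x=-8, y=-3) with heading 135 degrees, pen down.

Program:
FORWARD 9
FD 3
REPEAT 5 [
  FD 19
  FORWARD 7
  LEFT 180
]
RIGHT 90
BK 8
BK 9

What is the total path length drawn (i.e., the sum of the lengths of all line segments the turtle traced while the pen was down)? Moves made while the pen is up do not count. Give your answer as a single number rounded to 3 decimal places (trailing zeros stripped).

Answer: 159

Derivation:
Executing turtle program step by step:
Start: pos=(-8,-3), heading=135, pen down
FD 9: (-8,-3) -> (-14.364,3.364) [heading=135, draw]
FD 3: (-14.364,3.364) -> (-16.485,5.485) [heading=135, draw]
REPEAT 5 [
  -- iteration 1/5 --
  FD 19: (-16.485,5.485) -> (-29.92,18.92) [heading=135, draw]
  FD 7: (-29.92,18.92) -> (-34.87,23.87) [heading=135, draw]
  LT 180: heading 135 -> 315
  -- iteration 2/5 --
  FD 19: (-34.87,23.87) -> (-21.435,10.435) [heading=315, draw]
  FD 7: (-21.435,10.435) -> (-16.485,5.485) [heading=315, draw]
  LT 180: heading 315 -> 135
  -- iteration 3/5 --
  FD 19: (-16.485,5.485) -> (-29.92,18.92) [heading=135, draw]
  FD 7: (-29.92,18.92) -> (-34.87,23.87) [heading=135, draw]
  LT 180: heading 135 -> 315
  -- iteration 4/5 --
  FD 19: (-34.87,23.87) -> (-21.435,10.435) [heading=315, draw]
  FD 7: (-21.435,10.435) -> (-16.485,5.485) [heading=315, draw]
  LT 180: heading 315 -> 135
  -- iteration 5/5 --
  FD 19: (-16.485,5.485) -> (-29.92,18.92) [heading=135, draw]
  FD 7: (-29.92,18.92) -> (-34.87,23.87) [heading=135, draw]
  LT 180: heading 135 -> 315
]
RT 90: heading 315 -> 225
BK 8: (-34.87,23.87) -> (-29.213,29.527) [heading=225, draw]
BK 9: (-29.213,29.527) -> (-22.849,35.891) [heading=225, draw]
Final: pos=(-22.849,35.891), heading=225, 14 segment(s) drawn

Segment lengths:
  seg 1: (-8,-3) -> (-14.364,3.364), length = 9
  seg 2: (-14.364,3.364) -> (-16.485,5.485), length = 3
  seg 3: (-16.485,5.485) -> (-29.92,18.92), length = 19
  seg 4: (-29.92,18.92) -> (-34.87,23.87), length = 7
  seg 5: (-34.87,23.87) -> (-21.435,10.435), length = 19
  seg 6: (-21.435,10.435) -> (-16.485,5.485), length = 7
  seg 7: (-16.485,5.485) -> (-29.92,18.92), length = 19
  seg 8: (-29.92,18.92) -> (-34.87,23.87), length = 7
  seg 9: (-34.87,23.87) -> (-21.435,10.435), length = 19
  seg 10: (-21.435,10.435) -> (-16.485,5.485), length = 7
  seg 11: (-16.485,5.485) -> (-29.92,18.92), length = 19
  seg 12: (-29.92,18.92) -> (-34.87,23.87), length = 7
  seg 13: (-34.87,23.87) -> (-29.213,29.527), length = 8
  seg 14: (-29.213,29.527) -> (-22.849,35.891), length = 9
Total = 159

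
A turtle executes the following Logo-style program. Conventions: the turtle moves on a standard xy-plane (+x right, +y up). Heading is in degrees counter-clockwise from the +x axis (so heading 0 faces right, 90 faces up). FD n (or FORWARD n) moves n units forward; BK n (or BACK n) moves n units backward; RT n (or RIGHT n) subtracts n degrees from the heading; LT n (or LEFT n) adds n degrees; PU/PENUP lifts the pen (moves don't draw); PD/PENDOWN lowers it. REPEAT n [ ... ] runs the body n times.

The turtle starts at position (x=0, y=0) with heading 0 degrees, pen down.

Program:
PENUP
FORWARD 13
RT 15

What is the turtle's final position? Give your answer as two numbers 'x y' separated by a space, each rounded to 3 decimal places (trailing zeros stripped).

Executing turtle program step by step:
Start: pos=(0,0), heading=0, pen down
PU: pen up
FD 13: (0,0) -> (13,0) [heading=0, move]
RT 15: heading 0 -> 345
Final: pos=(13,0), heading=345, 0 segment(s) drawn

Answer: 13 0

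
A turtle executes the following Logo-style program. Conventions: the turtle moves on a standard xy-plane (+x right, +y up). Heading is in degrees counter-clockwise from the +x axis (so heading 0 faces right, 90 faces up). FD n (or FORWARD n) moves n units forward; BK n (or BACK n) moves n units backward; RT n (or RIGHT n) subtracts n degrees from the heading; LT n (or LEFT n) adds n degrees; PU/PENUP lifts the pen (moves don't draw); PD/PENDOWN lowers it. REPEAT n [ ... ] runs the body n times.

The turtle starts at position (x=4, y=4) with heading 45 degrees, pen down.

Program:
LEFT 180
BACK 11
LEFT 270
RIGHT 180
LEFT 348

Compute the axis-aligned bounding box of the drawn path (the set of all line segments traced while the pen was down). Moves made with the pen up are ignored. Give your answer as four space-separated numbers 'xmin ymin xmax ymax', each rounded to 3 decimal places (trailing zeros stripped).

Executing turtle program step by step:
Start: pos=(4,4), heading=45, pen down
LT 180: heading 45 -> 225
BK 11: (4,4) -> (11.778,11.778) [heading=225, draw]
LT 270: heading 225 -> 135
RT 180: heading 135 -> 315
LT 348: heading 315 -> 303
Final: pos=(11.778,11.778), heading=303, 1 segment(s) drawn

Segment endpoints: x in {4, 11.778}, y in {4, 11.778}
xmin=4, ymin=4, xmax=11.778, ymax=11.778

Answer: 4 4 11.778 11.778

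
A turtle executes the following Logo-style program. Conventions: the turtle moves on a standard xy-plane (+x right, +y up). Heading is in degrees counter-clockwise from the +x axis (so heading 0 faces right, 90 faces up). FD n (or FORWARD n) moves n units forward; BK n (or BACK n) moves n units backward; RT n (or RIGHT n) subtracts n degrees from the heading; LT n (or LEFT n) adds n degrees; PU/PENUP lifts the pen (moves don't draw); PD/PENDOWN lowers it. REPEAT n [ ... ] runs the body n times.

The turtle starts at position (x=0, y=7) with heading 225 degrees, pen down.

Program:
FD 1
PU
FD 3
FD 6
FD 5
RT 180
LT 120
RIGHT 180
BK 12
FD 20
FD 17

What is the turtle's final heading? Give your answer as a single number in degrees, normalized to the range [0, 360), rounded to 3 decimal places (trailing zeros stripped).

Answer: 345

Derivation:
Executing turtle program step by step:
Start: pos=(0,7), heading=225, pen down
FD 1: (0,7) -> (-0.707,6.293) [heading=225, draw]
PU: pen up
FD 3: (-0.707,6.293) -> (-2.828,4.172) [heading=225, move]
FD 6: (-2.828,4.172) -> (-7.071,-0.071) [heading=225, move]
FD 5: (-7.071,-0.071) -> (-10.607,-3.607) [heading=225, move]
RT 180: heading 225 -> 45
LT 120: heading 45 -> 165
RT 180: heading 165 -> 345
BK 12: (-10.607,-3.607) -> (-22.198,-0.501) [heading=345, move]
FD 20: (-22.198,-0.501) -> (-2.879,-5.677) [heading=345, move]
FD 17: (-2.879,-5.677) -> (13.542,-10.077) [heading=345, move]
Final: pos=(13.542,-10.077), heading=345, 1 segment(s) drawn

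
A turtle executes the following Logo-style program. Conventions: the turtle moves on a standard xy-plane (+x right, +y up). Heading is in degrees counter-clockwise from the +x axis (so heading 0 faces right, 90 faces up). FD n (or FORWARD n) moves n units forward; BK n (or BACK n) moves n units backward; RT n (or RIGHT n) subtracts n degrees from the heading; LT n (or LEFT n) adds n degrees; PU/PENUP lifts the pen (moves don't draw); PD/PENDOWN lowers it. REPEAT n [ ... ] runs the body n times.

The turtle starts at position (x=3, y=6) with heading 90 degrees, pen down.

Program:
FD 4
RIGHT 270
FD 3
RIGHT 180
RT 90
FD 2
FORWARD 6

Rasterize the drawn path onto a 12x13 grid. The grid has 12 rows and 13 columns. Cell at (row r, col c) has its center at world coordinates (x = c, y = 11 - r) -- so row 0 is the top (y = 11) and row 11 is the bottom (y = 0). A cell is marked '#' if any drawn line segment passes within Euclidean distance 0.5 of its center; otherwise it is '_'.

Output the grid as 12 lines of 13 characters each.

Segment 0: (3,6) -> (3,10)
Segment 1: (3,10) -> (0,10)
Segment 2: (0,10) -> (0,8)
Segment 3: (0,8) -> (0,2)

Answer: _____________
####_________
#__#_________
#__#_________
#__#_________
#__#_________
#____________
#____________
#____________
#____________
_____________
_____________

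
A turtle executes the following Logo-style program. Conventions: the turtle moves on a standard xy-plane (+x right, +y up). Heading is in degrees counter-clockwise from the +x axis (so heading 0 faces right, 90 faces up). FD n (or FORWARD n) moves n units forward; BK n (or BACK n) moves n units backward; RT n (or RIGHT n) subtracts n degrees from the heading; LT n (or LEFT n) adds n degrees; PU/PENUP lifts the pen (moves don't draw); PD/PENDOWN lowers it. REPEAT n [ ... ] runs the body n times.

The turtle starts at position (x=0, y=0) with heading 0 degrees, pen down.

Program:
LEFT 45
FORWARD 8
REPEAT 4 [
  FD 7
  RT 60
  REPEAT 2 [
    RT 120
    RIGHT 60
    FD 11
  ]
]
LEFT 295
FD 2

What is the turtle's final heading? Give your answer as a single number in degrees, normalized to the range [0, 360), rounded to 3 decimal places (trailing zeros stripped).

Executing turtle program step by step:
Start: pos=(0,0), heading=0, pen down
LT 45: heading 0 -> 45
FD 8: (0,0) -> (5.657,5.657) [heading=45, draw]
REPEAT 4 [
  -- iteration 1/4 --
  FD 7: (5.657,5.657) -> (10.607,10.607) [heading=45, draw]
  RT 60: heading 45 -> 345
  REPEAT 2 [
    -- iteration 1/2 --
    RT 120: heading 345 -> 225
    RT 60: heading 225 -> 165
    FD 11: (10.607,10.607) -> (-0.019,13.454) [heading=165, draw]
    -- iteration 2/2 --
    RT 120: heading 165 -> 45
    RT 60: heading 45 -> 345
    FD 11: (-0.019,13.454) -> (10.607,10.607) [heading=345, draw]
  ]
  -- iteration 2/4 --
  FD 7: (10.607,10.607) -> (17.368,8.795) [heading=345, draw]
  RT 60: heading 345 -> 285
  REPEAT 2 [
    -- iteration 1/2 --
    RT 120: heading 285 -> 165
    RT 60: heading 165 -> 105
    FD 11: (17.368,8.795) -> (14.521,19.42) [heading=105, draw]
    -- iteration 2/2 --
    RT 120: heading 105 -> 345
    RT 60: heading 345 -> 285
    FD 11: (14.521,19.42) -> (17.368,8.795) [heading=285, draw]
  ]
  -- iteration 3/4 --
  FD 7: (17.368,8.795) -> (19.18,2.033) [heading=285, draw]
  RT 60: heading 285 -> 225
  REPEAT 2 [
    -- iteration 1/2 --
    RT 120: heading 225 -> 105
    RT 60: heading 105 -> 45
    FD 11: (19.18,2.033) -> (26.958,9.812) [heading=45, draw]
    -- iteration 2/2 --
    RT 120: heading 45 -> 285
    RT 60: heading 285 -> 225
    FD 11: (26.958,9.812) -> (19.18,2.033) [heading=225, draw]
  ]
  -- iteration 4/4 --
  FD 7: (19.18,2.033) -> (14.23,-2.916) [heading=225, draw]
  RT 60: heading 225 -> 165
  REPEAT 2 [
    -- iteration 1/2 --
    RT 120: heading 165 -> 45
    RT 60: heading 45 -> 345
    FD 11: (14.23,-2.916) -> (24.855,-5.763) [heading=345, draw]
    -- iteration 2/2 --
    RT 120: heading 345 -> 225
    RT 60: heading 225 -> 165
    FD 11: (24.855,-5.763) -> (14.23,-2.916) [heading=165, draw]
  ]
]
LT 295: heading 165 -> 100
FD 2: (14.23,-2.916) -> (13.883,-0.947) [heading=100, draw]
Final: pos=(13.883,-0.947), heading=100, 14 segment(s) drawn

Answer: 100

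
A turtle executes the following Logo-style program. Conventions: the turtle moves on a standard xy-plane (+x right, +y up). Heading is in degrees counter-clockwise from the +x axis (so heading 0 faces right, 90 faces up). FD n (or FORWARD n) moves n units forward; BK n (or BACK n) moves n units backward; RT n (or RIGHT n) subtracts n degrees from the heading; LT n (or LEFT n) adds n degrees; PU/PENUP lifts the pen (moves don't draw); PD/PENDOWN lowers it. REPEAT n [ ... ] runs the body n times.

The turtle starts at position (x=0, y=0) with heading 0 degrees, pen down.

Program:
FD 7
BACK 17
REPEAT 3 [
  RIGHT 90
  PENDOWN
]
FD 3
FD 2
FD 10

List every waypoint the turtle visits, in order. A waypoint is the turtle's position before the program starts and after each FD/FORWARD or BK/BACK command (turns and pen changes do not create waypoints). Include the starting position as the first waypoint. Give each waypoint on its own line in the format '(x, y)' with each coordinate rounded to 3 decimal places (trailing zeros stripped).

Executing turtle program step by step:
Start: pos=(0,0), heading=0, pen down
FD 7: (0,0) -> (7,0) [heading=0, draw]
BK 17: (7,0) -> (-10,0) [heading=0, draw]
REPEAT 3 [
  -- iteration 1/3 --
  RT 90: heading 0 -> 270
  PD: pen down
  -- iteration 2/3 --
  RT 90: heading 270 -> 180
  PD: pen down
  -- iteration 3/3 --
  RT 90: heading 180 -> 90
  PD: pen down
]
FD 3: (-10,0) -> (-10,3) [heading=90, draw]
FD 2: (-10,3) -> (-10,5) [heading=90, draw]
FD 10: (-10,5) -> (-10,15) [heading=90, draw]
Final: pos=(-10,15), heading=90, 5 segment(s) drawn
Waypoints (6 total):
(0, 0)
(7, 0)
(-10, 0)
(-10, 3)
(-10, 5)
(-10, 15)

Answer: (0, 0)
(7, 0)
(-10, 0)
(-10, 3)
(-10, 5)
(-10, 15)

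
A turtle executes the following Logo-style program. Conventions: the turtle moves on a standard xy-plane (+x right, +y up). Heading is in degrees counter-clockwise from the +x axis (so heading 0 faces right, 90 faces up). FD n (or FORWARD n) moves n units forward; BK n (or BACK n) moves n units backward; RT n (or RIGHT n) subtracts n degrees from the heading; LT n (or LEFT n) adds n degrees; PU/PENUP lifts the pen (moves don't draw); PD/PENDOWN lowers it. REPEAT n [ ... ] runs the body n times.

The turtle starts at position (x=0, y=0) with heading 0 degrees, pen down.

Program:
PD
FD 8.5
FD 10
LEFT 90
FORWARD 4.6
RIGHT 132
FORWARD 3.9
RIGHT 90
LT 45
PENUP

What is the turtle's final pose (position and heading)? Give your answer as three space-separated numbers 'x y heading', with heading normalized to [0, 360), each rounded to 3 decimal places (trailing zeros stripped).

Answer: 21.398 1.99 273

Derivation:
Executing turtle program step by step:
Start: pos=(0,0), heading=0, pen down
PD: pen down
FD 8.5: (0,0) -> (8.5,0) [heading=0, draw]
FD 10: (8.5,0) -> (18.5,0) [heading=0, draw]
LT 90: heading 0 -> 90
FD 4.6: (18.5,0) -> (18.5,4.6) [heading=90, draw]
RT 132: heading 90 -> 318
FD 3.9: (18.5,4.6) -> (21.398,1.99) [heading=318, draw]
RT 90: heading 318 -> 228
LT 45: heading 228 -> 273
PU: pen up
Final: pos=(21.398,1.99), heading=273, 4 segment(s) drawn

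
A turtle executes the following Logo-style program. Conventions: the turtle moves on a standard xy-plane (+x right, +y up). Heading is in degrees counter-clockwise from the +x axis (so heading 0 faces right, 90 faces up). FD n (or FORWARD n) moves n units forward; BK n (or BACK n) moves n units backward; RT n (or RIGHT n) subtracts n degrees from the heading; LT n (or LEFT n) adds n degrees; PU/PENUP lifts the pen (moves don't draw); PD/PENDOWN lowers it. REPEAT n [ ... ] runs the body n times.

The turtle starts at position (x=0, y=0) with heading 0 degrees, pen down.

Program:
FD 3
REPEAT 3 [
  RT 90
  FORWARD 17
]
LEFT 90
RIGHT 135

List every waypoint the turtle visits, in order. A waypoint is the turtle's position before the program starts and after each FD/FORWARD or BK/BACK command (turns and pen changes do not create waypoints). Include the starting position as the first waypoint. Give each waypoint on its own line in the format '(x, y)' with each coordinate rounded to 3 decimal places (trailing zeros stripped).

Executing turtle program step by step:
Start: pos=(0,0), heading=0, pen down
FD 3: (0,0) -> (3,0) [heading=0, draw]
REPEAT 3 [
  -- iteration 1/3 --
  RT 90: heading 0 -> 270
  FD 17: (3,0) -> (3,-17) [heading=270, draw]
  -- iteration 2/3 --
  RT 90: heading 270 -> 180
  FD 17: (3,-17) -> (-14,-17) [heading=180, draw]
  -- iteration 3/3 --
  RT 90: heading 180 -> 90
  FD 17: (-14,-17) -> (-14,0) [heading=90, draw]
]
LT 90: heading 90 -> 180
RT 135: heading 180 -> 45
Final: pos=(-14,0), heading=45, 4 segment(s) drawn
Waypoints (5 total):
(0, 0)
(3, 0)
(3, -17)
(-14, -17)
(-14, 0)

Answer: (0, 0)
(3, 0)
(3, -17)
(-14, -17)
(-14, 0)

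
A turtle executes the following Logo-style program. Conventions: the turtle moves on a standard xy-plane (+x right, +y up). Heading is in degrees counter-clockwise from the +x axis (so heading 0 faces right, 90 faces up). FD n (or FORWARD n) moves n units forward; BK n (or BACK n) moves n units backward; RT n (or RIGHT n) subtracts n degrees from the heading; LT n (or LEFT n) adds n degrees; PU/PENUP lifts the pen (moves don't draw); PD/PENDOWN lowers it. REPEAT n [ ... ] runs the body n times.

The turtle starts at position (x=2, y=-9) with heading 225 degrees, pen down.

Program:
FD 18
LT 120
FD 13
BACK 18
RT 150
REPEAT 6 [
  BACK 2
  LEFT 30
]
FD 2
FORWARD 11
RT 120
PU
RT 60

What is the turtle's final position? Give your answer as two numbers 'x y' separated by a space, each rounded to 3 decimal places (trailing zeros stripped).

Executing turtle program step by step:
Start: pos=(2,-9), heading=225, pen down
FD 18: (2,-9) -> (-10.728,-21.728) [heading=225, draw]
LT 120: heading 225 -> 345
FD 13: (-10.728,-21.728) -> (1.829,-25.093) [heading=345, draw]
BK 18: (1.829,-25.093) -> (-15.558,-20.434) [heading=345, draw]
RT 150: heading 345 -> 195
REPEAT 6 [
  -- iteration 1/6 --
  BK 2: (-15.558,-20.434) -> (-13.626,-19.916) [heading=195, draw]
  LT 30: heading 195 -> 225
  -- iteration 2/6 --
  BK 2: (-13.626,-19.916) -> (-12.211,-18.502) [heading=225, draw]
  LT 30: heading 225 -> 255
  -- iteration 3/6 --
  BK 2: (-12.211,-18.502) -> (-11.694,-16.57) [heading=255, draw]
  LT 30: heading 255 -> 285
  -- iteration 4/6 --
  BK 2: (-11.694,-16.57) -> (-12.211,-14.638) [heading=285, draw]
  LT 30: heading 285 -> 315
  -- iteration 5/6 --
  BK 2: (-12.211,-14.638) -> (-13.626,-13.224) [heading=315, draw]
  LT 30: heading 315 -> 345
  -- iteration 6/6 --
  BK 2: (-13.626,-13.224) -> (-15.558,-12.706) [heading=345, draw]
  LT 30: heading 345 -> 15
]
FD 2: (-15.558,-12.706) -> (-13.626,-12.189) [heading=15, draw]
FD 11: (-13.626,-12.189) -> (-3.001,-9.342) [heading=15, draw]
RT 120: heading 15 -> 255
PU: pen up
RT 60: heading 255 -> 195
Final: pos=(-3.001,-9.342), heading=195, 11 segment(s) drawn

Answer: -3.001 -9.342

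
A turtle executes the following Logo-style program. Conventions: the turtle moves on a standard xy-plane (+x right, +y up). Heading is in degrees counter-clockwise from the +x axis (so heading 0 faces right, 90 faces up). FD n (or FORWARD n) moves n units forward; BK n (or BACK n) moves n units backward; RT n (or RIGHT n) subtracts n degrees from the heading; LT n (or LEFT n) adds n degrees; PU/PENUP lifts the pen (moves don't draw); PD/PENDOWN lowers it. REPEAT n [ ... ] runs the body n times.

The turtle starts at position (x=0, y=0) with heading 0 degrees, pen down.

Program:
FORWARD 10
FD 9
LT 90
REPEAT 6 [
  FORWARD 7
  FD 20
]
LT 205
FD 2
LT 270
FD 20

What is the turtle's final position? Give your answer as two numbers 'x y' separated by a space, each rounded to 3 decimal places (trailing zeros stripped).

Executing turtle program step by step:
Start: pos=(0,0), heading=0, pen down
FD 10: (0,0) -> (10,0) [heading=0, draw]
FD 9: (10,0) -> (19,0) [heading=0, draw]
LT 90: heading 0 -> 90
REPEAT 6 [
  -- iteration 1/6 --
  FD 7: (19,0) -> (19,7) [heading=90, draw]
  FD 20: (19,7) -> (19,27) [heading=90, draw]
  -- iteration 2/6 --
  FD 7: (19,27) -> (19,34) [heading=90, draw]
  FD 20: (19,34) -> (19,54) [heading=90, draw]
  -- iteration 3/6 --
  FD 7: (19,54) -> (19,61) [heading=90, draw]
  FD 20: (19,61) -> (19,81) [heading=90, draw]
  -- iteration 4/6 --
  FD 7: (19,81) -> (19,88) [heading=90, draw]
  FD 20: (19,88) -> (19,108) [heading=90, draw]
  -- iteration 5/6 --
  FD 7: (19,108) -> (19,115) [heading=90, draw]
  FD 20: (19,115) -> (19,135) [heading=90, draw]
  -- iteration 6/6 --
  FD 7: (19,135) -> (19,142) [heading=90, draw]
  FD 20: (19,142) -> (19,162) [heading=90, draw]
]
LT 205: heading 90 -> 295
FD 2: (19,162) -> (19.845,160.187) [heading=295, draw]
LT 270: heading 295 -> 205
FD 20: (19.845,160.187) -> (1.719,151.735) [heading=205, draw]
Final: pos=(1.719,151.735), heading=205, 16 segment(s) drawn

Answer: 1.719 151.735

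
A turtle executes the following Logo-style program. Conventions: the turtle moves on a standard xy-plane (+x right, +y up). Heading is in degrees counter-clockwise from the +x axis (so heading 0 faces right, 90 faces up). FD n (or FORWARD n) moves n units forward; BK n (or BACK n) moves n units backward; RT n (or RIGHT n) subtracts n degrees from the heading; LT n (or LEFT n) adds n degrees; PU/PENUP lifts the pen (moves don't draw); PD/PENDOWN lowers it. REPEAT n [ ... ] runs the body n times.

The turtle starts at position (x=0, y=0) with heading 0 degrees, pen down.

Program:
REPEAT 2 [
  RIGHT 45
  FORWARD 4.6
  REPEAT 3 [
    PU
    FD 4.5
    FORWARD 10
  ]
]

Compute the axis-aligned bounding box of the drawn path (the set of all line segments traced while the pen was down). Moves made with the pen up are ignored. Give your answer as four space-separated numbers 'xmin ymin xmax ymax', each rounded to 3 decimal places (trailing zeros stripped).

Executing turtle program step by step:
Start: pos=(0,0), heading=0, pen down
REPEAT 2 [
  -- iteration 1/2 --
  RT 45: heading 0 -> 315
  FD 4.6: (0,0) -> (3.253,-3.253) [heading=315, draw]
  REPEAT 3 [
    -- iteration 1/3 --
    PU: pen up
    FD 4.5: (3.253,-3.253) -> (6.435,-6.435) [heading=315, move]
    FD 10: (6.435,-6.435) -> (13.506,-13.506) [heading=315, move]
    -- iteration 2/3 --
    PU: pen up
    FD 4.5: (13.506,-13.506) -> (16.688,-16.688) [heading=315, move]
    FD 10: (16.688,-16.688) -> (23.759,-23.759) [heading=315, move]
    -- iteration 3/3 --
    PU: pen up
    FD 4.5: (23.759,-23.759) -> (26.941,-26.941) [heading=315, move]
    FD 10: (26.941,-26.941) -> (34.012,-34.012) [heading=315, move]
  ]
  -- iteration 2/2 --
  RT 45: heading 315 -> 270
  FD 4.6: (34.012,-34.012) -> (34.012,-38.612) [heading=270, move]
  REPEAT 3 [
    -- iteration 1/3 --
    PU: pen up
    FD 4.5: (34.012,-38.612) -> (34.012,-43.112) [heading=270, move]
    FD 10: (34.012,-43.112) -> (34.012,-53.112) [heading=270, move]
    -- iteration 2/3 --
    PU: pen up
    FD 4.5: (34.012,-53.112) -> (34.012,-57.612) [heading=270, move]
    FD 10: (34.012,-57.612) -> (34.012,-67.612) [heading=270, move]
    -- iteration 3/3 --
    PU: pen up
    FD 4.5: (34.012,-67.612) -> (34.012,-72.112) [heading=270, move]
    FD 10: (34.012,-72.112) -> (34.012,-82.112) [heading=270, move]
  ]
]
Final: pos=(34.012,-82.112), heading=270, 1 segment(s) drawn

Segment endpoints: x in {0, 3.253}, y in {-3.253, 0}
xmin=0, ymin=-3.253, xmax=3.253, ymax=0

Answer: 0 -3.253 3.253 0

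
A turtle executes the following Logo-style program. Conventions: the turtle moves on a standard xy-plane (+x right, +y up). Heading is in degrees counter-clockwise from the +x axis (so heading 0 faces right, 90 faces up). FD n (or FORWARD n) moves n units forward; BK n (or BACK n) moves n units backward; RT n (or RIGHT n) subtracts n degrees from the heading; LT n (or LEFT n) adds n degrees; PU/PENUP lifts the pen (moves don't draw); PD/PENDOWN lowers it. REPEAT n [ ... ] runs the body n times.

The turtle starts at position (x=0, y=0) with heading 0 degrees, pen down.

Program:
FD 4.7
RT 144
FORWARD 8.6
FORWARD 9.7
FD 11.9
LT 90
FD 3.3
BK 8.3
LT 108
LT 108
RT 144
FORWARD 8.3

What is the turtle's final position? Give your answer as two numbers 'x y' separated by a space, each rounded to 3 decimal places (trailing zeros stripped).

Answer: -14.777 -11.141

Derivation:
Executing turtle program step by step:
Start: pos=(0,0), heading=0, pen down
FD 4.7: (0,0) -> (4.7,0) [heading=0, draw]
RT 144: heading 0 -> 216
FD 8.6: (4.7,0) -> (-2.258,-5.055) [heading=216, draw]
FD 9.7: (-2.258,-5.055) -> (-10.105,-10.756) [heading=216, draw]
FD 11.9: (-10.105,-10.756) -> (-19.732,-17.751) [heading=216, draw]
LT 90: heading 216 -> 306
FD 3.3: (-19.732,-17.751) -> (-17.793,-20.421) [heading=306, draw]
BK 8.3: (-17.793,-20.421) -> (-22.671,-13.706) [heading=306, draw]
LT 108: heading 306 -> 54
LT 108: heading 54 -> 162
RT 144: heading 162 -> 18
FD 8.3: (-22.671,-13.706) -> (-14.777,-11.141) [heading=18, draw]
Final: pos=(-14.777,-11.141), heading=18, 7 segment(s) drawn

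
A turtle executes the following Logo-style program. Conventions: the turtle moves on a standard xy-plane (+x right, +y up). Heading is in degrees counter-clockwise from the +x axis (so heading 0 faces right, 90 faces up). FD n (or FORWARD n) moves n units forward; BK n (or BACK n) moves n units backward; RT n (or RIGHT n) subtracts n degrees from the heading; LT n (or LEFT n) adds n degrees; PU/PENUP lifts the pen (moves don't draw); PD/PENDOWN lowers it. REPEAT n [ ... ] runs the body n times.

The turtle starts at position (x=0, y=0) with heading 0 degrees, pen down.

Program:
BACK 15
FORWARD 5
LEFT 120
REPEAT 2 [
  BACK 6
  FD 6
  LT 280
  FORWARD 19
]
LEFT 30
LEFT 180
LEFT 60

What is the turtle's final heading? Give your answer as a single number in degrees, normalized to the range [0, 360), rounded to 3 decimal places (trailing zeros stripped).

Executing turtle program step by step:
Start: pos=(0,0), heading=0, pen down
BK 15: (0,0) -> (-15,0) [heading=0, draw]
FD 5: (-15,0) -> (-10,0) [heading=0, draw]
LT 120: heading 0 -> 120
REPEAT 2 [
  -- iteration 1/2 --
  BK 6: (-10,0) -> (-7,-5.196) [heading=120, draw]
  FD 6: (-7,-5.196) -> (-10,0) [heading=120, draw]
  LT 280: heading 120 -> 40
  FD 19: (-10,0) -> (4.555,12.213) [heading=40, draw]
  -- iteration 2/2 --
  BK 6: (4.555,12.213) -> (-0.041,8.356) [heading=40, draw]
  FD 6: (-0.041,8.356) -> (4.555,12.213) [heading=40, draw]
  LT 280: heading 40 -> 320
  FD 19: (4.555,12.213) -> (19.11,0) [heading=320, draw]
]
LT 30: heading 320 -> 350
LT 180: heading 350 -> 170
LT 60: heading 170 -> 230
Final: pos=(19.11,0), heading=230, 8 segment(s) drawn

Answer: 230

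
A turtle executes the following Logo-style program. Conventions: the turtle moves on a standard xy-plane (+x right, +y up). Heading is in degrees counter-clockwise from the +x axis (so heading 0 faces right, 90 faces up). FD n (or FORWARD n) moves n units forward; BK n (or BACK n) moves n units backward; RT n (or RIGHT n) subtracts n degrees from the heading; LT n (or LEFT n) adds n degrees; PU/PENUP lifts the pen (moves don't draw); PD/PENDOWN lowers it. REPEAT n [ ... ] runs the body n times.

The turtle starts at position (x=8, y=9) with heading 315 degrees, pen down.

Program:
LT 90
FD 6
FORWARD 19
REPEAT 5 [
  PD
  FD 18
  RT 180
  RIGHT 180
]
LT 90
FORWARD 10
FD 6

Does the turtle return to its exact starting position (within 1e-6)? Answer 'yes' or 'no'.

Executing turtle program step by step:
Start: pos=(8,9), heading=315, pen down
LT 90: heading 315 -> 45
FD 6: (8,9) -> (12.243,13.243) [heading=45, draw]
FD 19: (12.243,13.243) -> (25.678,26.678) [heading=45, draw]
REPEAT 5 [
  -- iteration 1/5 --
  PD: pen down
  FD 18: (25.678,26.678) -> (38.406,39.406) [heading=45, draw]
  RT 180: heading 45 -> 225
  RT 180: heading 225 -> 45
  -- iteration 2/5 --
  PD: pen down
  FD 18: (38.406,39.406) -> (51.134,52.134) [heading=45, draw]
  RT 180: heading 45 -> 225
  RT 180: heading 225 -> 45
  -- iteration 3/5 --
  PD: pen down
  FD 18: (51.134,52.134) -> (63.861,64.861) [heading=45, draw]
  RT 180: heading 45 -> 225
  RT 180: heading 225 -> 45
  -- iteration 4/5 --
  PD: pen down
  FD 18: (63.861,64.861) -> (76.589,77.589) [heading=45, draw]
  RT 180: heading 45 -> 225
  RT 180: heading 225 -> 45
  -- iteration 5/5 --
  PD: pen down
  FD 18: (76.589,77.589) -> (89.317,90.317) [heading=45, draw]
  RT 180: heading 45 -> 225
  RT 180: heading 225 -> 45
]
LT 90: heading 45 -> 135
FD 10: (89.317,90.317) -> (82.246,97.388) [heading=135, draw]
FD 6: (82.246,97.388) -> (78.004,101.631) [heading=135, draw]
Final: pos=(78.004,101.631), heading=135, 9 segment(s) drawn

Start position: (8, 9)
Final position: (78.004, 101.631)
Distance = 116.108; >= 1e-6 -> NOT closed

Answer: no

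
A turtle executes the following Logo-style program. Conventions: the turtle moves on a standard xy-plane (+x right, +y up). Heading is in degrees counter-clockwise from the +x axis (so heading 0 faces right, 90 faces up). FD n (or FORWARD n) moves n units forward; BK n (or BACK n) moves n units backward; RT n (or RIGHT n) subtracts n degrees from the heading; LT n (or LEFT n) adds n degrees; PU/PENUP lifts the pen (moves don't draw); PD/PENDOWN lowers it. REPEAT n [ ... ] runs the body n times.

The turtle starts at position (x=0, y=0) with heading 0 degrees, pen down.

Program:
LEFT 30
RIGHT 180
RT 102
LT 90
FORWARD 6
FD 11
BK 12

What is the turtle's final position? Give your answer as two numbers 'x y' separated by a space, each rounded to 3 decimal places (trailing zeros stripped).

Answer: -4.755 -1.545

Derivation:
Executing turtle program step by step:
Start: pos=(0,0), heading=0, pen down
LT 30: heading 0 -> 30
RT 180: heading 30 -> 210
RT 102: heading 210 -> 108
LT 90: heading 108 -> 198
FD 6: (0,0) -> (-5.706,-1.854) [heading=198, draw]
FD 11: (-5.706,-1.854) -> (-16.168,-5.253) [heading=198, draw]
BK 12: (-16.168,-5.253) -> (-4.755,-1.545) [heading=198, draw]
Final: pos=(-4.755,-1.545), heading=198, 3 segment(s) drawn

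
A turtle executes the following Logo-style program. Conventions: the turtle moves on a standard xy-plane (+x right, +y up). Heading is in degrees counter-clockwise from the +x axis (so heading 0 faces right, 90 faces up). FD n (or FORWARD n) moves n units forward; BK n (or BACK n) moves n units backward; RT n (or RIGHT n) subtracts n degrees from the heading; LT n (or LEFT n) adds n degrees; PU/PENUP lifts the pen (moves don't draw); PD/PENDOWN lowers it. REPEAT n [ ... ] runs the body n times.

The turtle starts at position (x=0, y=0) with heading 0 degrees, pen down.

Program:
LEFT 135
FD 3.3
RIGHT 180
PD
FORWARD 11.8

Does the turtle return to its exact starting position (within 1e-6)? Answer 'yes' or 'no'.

Answer: no

Derivation:
Executing turtle program step by step:
Start: pos=(0,0), heading=0, pen down
LT 135: heading 0 -> 135
FD 3.3: (0,0) -> (-2.333,2.333) [heading=135, draw]
RT 180: heading 135 -> 315
PD: pen down
FD 11.8: (-2.333,2.333) -> (6.01,-6.01) [heading=315, draw]
Final: pos=(6.01,-6.01), heading=315, 2 segment(s) drawn

Start position: (0, 0)
Final position: (6.01, -6.01)
Distance = 8.5; >= 1e-6 -> NOT closed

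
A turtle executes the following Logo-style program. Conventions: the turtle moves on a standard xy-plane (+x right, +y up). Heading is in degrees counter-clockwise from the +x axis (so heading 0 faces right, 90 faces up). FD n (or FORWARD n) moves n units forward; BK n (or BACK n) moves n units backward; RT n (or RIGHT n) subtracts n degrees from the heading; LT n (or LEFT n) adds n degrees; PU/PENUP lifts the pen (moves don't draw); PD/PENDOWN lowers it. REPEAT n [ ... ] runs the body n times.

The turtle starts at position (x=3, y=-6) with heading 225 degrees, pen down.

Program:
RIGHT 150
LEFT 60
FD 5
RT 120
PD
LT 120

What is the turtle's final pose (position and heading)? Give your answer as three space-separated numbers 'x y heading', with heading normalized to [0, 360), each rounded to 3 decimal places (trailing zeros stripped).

Answer: -0.536 -2.464 135

Derivation:
Executing turtle program step by step:
Start: pos=(3,-6), heading=225, pen down
RT 150: heading 225 -> 75
LT 60: heading 75 -> 135
FD 5: (3,-6) -> (-0.536,-2.464) [heading=135, draw]
RT 120: heading 135 -> 15
PD: pen down
LT 120: heading 15 -> 135
Final: pos=(-0.536,-2.464), heading=135, 1 segment(s) drawn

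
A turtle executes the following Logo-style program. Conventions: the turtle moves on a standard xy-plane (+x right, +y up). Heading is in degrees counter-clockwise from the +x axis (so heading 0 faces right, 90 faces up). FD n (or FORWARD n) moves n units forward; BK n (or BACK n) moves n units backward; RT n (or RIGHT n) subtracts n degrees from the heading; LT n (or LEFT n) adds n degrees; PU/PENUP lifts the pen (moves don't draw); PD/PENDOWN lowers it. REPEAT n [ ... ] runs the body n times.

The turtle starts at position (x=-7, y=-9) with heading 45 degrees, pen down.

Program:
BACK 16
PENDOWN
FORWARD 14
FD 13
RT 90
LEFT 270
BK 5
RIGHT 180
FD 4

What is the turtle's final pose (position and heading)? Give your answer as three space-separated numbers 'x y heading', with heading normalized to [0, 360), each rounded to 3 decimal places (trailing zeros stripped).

Answer: 7.142 5.142 45

Derivation:
Executing turtle program step by step:
Start: pos=(-7,-9), heading=45, pen down
BK 16: (-7,-9) -> (-18.314,-20.314) [heading=45, draw]
PD: pen down
FD 14: (-18.314,-20.314) -> (-8.414,-10.414) [heading=45, draw]
FD 13: (-8.414,-10.414) -> (0.778,-1.222) [heading=45, draw]
RT 90: heading 45 -> 315
LT 270: heading 315 -> 225
BK 5: (0.778,-1.222) -> (4.314,2.314) [heading=225, draw]
RT 180: heading 225 -> 45
FD 4: (4.314,2.314) -> (7.142,5.142) [heading=45, draw]
Final: pos=(7.142,5.142), heading=45, 5 segment(s) drawn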